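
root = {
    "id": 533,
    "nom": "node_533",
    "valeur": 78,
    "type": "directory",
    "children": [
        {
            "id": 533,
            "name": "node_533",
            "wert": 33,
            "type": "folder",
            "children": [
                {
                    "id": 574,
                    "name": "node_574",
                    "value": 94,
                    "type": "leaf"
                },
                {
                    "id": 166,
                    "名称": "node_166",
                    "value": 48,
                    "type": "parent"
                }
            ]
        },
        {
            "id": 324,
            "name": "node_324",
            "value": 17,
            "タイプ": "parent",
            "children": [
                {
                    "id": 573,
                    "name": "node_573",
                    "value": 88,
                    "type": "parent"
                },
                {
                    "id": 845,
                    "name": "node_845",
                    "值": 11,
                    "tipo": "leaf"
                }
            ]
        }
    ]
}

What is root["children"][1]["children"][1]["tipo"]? "leaf"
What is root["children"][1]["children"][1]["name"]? "node_845"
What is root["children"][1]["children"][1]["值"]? 11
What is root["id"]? 533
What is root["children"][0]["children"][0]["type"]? "leaf"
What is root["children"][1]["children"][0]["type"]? "parent"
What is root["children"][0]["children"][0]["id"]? 574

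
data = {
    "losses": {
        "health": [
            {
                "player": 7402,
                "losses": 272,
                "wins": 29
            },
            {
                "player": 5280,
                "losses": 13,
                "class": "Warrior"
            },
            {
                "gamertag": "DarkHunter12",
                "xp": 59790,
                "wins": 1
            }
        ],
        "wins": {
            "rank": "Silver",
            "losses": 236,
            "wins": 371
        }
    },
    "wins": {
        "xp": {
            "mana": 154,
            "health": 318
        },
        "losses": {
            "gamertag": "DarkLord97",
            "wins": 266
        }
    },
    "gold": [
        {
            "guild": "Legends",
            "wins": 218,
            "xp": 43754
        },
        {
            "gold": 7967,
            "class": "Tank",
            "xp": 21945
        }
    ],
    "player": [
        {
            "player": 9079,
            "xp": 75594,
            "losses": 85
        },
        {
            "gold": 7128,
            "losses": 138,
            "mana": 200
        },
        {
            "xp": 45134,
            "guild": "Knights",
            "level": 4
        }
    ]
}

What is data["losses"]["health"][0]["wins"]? 29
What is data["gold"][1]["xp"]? 21945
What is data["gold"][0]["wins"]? 218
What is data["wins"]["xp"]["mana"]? 154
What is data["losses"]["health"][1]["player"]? 5280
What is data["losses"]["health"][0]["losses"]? 272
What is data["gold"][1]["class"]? "Tank"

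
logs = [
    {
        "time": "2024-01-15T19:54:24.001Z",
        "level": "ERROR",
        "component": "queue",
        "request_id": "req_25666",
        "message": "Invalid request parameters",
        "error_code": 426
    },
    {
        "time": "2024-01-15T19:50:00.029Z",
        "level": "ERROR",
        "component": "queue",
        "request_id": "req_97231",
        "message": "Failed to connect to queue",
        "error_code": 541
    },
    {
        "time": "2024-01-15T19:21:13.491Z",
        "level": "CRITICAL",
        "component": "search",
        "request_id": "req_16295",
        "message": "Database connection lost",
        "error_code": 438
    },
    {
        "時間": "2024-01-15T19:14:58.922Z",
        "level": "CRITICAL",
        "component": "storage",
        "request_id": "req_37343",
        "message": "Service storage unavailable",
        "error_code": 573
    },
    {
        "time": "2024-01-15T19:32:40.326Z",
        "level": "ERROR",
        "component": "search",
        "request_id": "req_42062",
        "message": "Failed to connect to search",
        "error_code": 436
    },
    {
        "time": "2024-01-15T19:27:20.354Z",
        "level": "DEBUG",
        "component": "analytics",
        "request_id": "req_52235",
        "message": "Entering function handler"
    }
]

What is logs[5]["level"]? "DEBUG"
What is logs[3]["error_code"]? 573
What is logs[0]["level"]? "ERROR"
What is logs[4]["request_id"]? "req_42062"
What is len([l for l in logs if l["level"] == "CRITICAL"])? 2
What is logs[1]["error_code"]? 541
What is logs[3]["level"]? "CRITICAL"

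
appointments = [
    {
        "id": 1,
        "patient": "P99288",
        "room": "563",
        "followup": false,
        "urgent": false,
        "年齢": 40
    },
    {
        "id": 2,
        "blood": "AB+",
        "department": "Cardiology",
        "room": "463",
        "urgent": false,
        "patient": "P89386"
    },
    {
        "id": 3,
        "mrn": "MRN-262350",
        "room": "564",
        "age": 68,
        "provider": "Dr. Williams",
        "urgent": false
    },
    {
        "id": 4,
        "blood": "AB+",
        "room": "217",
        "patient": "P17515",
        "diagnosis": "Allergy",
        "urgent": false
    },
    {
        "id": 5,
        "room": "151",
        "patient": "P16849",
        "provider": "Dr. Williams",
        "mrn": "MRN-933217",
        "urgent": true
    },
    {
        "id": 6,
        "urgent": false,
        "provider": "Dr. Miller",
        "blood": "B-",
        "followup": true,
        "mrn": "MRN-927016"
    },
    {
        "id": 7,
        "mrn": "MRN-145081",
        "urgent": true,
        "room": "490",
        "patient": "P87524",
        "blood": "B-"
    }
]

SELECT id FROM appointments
[1, 2, 3, 4, 5, 6, 7]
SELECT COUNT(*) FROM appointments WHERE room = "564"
1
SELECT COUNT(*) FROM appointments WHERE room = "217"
1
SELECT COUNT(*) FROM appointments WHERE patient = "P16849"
1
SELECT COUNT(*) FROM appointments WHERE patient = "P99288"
1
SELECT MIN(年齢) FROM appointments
40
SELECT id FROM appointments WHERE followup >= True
[6]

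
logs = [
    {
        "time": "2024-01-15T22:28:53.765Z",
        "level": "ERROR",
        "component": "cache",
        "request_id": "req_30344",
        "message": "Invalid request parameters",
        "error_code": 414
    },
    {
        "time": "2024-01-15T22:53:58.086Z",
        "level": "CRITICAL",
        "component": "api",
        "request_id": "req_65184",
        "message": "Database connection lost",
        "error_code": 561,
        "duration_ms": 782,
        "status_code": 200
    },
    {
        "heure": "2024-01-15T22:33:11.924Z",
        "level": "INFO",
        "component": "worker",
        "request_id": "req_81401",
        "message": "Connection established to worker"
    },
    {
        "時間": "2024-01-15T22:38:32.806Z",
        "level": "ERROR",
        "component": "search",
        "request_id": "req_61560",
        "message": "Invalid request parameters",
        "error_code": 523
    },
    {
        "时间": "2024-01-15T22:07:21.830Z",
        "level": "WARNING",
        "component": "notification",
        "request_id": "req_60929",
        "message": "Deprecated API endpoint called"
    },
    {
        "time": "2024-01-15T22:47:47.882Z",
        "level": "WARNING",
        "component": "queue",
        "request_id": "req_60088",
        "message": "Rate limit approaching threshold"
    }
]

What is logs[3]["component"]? "search"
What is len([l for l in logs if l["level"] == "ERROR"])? 2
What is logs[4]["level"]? "WARNING"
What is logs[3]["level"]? "ERROR"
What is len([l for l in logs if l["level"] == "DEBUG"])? 0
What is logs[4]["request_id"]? "req_60929"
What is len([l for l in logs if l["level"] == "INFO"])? 1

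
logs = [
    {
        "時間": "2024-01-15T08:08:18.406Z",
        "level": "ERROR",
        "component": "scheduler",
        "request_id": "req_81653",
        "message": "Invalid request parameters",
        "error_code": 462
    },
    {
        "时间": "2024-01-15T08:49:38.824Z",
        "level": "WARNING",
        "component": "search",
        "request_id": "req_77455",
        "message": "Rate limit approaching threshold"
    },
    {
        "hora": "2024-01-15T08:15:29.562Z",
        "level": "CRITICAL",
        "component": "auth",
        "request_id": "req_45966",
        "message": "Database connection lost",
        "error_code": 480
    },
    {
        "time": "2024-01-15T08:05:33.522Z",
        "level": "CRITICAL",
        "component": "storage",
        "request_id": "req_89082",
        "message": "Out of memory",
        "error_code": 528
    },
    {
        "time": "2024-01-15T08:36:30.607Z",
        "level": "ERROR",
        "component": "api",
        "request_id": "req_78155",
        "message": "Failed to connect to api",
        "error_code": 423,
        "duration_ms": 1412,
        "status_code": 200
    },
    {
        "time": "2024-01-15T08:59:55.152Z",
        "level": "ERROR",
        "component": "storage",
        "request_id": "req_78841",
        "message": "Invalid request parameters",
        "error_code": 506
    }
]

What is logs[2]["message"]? "Database connection lost"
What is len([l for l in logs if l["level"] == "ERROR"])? 3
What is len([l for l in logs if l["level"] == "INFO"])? 0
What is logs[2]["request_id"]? "req_45966"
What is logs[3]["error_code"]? 528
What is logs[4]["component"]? "api"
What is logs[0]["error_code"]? 462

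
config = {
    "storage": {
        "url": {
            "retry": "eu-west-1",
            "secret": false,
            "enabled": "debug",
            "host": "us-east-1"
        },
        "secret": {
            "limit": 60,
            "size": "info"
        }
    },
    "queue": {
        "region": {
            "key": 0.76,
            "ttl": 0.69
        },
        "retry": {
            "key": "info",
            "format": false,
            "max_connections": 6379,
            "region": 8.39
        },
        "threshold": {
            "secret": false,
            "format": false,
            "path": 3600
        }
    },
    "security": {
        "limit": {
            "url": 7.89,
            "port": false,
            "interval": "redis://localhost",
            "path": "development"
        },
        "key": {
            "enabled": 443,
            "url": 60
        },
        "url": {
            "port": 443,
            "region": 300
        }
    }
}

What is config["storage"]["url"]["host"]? "us-east-1"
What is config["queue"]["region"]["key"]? 0.76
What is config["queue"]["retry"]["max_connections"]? 6379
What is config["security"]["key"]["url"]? 60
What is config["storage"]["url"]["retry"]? "eu-west-1"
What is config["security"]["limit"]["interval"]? "redis://localhost"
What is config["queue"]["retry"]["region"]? 8.39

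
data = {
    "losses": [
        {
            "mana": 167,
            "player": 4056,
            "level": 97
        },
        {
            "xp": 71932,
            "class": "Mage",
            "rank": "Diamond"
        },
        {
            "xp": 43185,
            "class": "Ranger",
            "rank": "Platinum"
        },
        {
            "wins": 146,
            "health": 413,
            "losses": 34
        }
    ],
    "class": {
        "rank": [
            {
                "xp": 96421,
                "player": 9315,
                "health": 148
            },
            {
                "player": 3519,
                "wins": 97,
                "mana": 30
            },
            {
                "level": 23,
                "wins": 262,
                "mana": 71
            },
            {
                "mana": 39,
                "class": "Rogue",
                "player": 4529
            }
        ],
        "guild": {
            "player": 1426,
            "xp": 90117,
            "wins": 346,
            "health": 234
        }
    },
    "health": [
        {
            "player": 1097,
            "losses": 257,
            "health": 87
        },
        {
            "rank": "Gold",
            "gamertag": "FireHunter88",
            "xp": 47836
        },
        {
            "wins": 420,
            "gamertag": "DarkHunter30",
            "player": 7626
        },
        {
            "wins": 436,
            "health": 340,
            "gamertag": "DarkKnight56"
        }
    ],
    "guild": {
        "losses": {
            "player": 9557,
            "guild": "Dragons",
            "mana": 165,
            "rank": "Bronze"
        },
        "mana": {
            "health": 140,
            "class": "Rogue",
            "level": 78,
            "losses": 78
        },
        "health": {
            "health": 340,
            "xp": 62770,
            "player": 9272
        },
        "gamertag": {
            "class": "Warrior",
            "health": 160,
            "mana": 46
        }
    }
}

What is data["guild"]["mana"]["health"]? 140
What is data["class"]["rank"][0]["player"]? 9315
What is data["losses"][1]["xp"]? 71932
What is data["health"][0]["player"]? 1097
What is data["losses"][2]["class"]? "Ranger"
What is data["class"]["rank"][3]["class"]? "Rogue"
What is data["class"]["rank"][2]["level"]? 23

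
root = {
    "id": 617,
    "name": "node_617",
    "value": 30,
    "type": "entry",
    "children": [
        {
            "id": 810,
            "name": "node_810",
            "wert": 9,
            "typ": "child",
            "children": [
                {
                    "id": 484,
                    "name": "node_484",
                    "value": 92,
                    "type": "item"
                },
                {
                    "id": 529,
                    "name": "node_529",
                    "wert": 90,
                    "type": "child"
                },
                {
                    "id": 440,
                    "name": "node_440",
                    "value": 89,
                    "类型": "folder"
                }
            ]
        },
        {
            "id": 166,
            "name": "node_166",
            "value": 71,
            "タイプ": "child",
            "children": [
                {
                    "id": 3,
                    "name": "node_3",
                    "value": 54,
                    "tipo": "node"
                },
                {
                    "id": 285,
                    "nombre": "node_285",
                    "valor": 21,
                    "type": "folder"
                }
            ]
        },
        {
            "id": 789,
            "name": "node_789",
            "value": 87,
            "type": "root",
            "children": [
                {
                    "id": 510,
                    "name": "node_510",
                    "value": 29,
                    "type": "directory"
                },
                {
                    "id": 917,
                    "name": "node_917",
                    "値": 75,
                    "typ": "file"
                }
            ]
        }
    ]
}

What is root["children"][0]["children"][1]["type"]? "child"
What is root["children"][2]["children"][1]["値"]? 75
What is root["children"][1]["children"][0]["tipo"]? "node"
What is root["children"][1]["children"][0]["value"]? 54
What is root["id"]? 617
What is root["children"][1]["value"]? 71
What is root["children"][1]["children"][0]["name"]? "node_3"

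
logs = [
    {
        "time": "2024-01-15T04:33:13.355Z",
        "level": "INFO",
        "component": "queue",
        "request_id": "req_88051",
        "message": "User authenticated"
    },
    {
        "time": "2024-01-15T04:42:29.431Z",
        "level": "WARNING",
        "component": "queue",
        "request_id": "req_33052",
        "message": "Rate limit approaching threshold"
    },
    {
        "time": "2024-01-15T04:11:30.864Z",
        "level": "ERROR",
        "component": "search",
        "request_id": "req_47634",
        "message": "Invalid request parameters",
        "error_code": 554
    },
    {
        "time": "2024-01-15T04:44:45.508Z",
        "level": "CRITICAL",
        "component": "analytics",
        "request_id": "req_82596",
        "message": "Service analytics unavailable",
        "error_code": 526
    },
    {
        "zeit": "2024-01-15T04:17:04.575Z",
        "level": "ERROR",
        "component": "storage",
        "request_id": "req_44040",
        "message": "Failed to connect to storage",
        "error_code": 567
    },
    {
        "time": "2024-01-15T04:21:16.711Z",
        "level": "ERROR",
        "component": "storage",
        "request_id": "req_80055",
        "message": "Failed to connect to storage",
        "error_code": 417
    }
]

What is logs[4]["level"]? "ERROR"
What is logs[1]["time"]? "2024-01-15T04:42:29.431Z"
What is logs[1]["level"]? "WARNING"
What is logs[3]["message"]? "Service analytics unavailable"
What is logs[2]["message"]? "Invalid request parameters"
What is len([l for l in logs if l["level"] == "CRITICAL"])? 1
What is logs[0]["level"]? "INFO"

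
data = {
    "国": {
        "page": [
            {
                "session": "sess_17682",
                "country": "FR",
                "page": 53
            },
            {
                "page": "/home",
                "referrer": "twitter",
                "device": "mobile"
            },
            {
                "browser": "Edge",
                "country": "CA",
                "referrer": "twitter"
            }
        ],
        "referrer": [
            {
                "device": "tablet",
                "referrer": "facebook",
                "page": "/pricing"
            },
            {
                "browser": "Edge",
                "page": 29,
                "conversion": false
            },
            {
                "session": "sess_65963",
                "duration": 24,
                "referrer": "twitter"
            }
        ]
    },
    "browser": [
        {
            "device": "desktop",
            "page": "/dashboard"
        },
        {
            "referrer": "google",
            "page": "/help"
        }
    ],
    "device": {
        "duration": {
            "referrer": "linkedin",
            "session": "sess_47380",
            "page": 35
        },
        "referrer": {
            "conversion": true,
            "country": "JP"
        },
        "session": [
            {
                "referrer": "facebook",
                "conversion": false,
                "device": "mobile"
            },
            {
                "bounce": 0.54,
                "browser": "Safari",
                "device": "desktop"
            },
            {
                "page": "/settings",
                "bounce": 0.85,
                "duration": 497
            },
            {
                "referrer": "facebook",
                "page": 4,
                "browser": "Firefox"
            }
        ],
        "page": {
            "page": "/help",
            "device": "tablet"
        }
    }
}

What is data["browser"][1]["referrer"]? "google"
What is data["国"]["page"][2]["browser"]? "Edge"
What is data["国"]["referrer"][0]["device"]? "tablet"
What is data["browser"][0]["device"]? "desktop"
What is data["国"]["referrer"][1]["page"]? 29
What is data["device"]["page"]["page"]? "/help"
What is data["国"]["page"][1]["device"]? "mobile"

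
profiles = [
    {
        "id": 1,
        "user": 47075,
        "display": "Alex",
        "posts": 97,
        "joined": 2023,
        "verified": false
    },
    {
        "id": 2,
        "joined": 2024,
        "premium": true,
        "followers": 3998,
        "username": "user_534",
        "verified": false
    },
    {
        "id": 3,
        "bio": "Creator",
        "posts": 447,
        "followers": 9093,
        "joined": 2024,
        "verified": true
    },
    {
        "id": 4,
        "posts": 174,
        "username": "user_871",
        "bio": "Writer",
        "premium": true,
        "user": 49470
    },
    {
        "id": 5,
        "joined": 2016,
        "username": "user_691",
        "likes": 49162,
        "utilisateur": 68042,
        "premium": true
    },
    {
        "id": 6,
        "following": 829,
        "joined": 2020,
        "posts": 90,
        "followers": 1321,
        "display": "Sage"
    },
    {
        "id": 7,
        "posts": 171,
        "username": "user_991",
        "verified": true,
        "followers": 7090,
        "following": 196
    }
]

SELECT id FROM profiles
[1, 2, 3, 4, 5, 6, 7]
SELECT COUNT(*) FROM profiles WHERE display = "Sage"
1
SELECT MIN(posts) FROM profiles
90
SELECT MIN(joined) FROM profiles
2016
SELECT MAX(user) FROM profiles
49470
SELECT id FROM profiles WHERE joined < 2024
[1, 5, 6]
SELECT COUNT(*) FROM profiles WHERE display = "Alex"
1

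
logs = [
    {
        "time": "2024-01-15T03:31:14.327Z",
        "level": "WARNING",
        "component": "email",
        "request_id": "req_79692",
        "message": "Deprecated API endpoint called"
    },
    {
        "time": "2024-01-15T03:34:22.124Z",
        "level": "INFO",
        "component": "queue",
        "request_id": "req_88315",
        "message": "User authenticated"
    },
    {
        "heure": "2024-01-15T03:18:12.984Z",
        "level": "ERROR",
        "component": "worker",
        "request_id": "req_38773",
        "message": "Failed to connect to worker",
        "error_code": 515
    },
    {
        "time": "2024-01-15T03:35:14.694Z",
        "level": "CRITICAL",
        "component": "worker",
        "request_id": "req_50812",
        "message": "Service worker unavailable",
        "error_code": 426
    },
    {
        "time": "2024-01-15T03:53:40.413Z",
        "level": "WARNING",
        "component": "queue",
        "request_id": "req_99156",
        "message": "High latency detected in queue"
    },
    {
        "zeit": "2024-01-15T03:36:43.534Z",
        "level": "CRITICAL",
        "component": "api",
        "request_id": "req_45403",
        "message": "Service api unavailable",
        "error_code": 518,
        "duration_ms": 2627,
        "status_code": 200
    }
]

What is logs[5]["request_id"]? "req_45403"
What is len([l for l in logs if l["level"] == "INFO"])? 1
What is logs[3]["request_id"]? "req_50812"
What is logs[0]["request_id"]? "req_79692"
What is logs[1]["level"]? "INFO"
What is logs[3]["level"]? "CRITICAL"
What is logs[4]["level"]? "WARNING"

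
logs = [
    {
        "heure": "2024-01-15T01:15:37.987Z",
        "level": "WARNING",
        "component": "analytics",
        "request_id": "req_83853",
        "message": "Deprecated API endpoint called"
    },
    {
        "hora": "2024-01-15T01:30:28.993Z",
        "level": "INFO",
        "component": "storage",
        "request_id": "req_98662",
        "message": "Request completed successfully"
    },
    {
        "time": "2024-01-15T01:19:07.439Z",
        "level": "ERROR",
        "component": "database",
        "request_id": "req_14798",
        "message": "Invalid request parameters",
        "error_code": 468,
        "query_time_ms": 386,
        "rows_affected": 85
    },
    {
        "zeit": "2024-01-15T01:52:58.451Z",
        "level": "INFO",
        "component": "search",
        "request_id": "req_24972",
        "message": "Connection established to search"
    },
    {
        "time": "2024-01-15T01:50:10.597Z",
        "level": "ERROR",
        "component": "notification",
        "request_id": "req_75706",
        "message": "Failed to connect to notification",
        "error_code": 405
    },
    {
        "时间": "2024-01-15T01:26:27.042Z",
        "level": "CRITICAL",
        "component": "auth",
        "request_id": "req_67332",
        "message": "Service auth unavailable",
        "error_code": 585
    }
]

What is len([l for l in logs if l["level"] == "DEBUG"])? 0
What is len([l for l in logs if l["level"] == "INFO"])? 2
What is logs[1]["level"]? "INFO"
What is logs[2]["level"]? "ERROR"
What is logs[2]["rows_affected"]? 85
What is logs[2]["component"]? "database"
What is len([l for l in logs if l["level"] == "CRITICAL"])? 1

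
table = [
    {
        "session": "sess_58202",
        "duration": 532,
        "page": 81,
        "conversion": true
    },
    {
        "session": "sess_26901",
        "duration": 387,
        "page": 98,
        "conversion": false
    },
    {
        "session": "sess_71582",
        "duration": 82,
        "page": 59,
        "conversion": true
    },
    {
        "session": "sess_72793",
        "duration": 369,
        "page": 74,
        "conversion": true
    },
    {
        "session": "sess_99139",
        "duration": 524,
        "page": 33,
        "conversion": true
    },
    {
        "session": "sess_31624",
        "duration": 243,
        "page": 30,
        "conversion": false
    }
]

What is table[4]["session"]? "sess_99139"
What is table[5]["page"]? 30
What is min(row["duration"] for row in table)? 82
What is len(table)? 6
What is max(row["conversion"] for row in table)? True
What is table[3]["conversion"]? True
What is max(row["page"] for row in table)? 98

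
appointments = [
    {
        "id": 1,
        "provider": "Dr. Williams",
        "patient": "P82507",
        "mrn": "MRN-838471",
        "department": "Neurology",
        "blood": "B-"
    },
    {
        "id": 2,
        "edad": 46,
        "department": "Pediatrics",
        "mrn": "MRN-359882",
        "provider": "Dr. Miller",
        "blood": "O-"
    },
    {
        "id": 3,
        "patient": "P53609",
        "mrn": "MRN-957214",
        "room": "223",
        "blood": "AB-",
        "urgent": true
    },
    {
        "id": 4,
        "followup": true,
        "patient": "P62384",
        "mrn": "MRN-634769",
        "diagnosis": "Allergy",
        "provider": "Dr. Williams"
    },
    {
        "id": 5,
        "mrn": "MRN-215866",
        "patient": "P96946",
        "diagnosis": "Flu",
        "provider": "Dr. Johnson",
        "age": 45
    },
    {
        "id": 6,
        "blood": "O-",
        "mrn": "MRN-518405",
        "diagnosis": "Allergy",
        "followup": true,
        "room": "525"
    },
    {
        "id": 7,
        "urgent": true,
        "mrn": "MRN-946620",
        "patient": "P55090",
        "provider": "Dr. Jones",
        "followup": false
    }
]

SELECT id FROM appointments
[1, 2, 3, 4, 5, 6, 7]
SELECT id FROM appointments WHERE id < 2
[1]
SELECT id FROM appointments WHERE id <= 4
[1, 2, 3, 4]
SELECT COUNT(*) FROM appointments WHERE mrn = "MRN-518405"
1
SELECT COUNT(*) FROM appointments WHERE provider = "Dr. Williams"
2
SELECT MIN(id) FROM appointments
1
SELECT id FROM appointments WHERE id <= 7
[1, 2, 3, 4, 5, 6, 7]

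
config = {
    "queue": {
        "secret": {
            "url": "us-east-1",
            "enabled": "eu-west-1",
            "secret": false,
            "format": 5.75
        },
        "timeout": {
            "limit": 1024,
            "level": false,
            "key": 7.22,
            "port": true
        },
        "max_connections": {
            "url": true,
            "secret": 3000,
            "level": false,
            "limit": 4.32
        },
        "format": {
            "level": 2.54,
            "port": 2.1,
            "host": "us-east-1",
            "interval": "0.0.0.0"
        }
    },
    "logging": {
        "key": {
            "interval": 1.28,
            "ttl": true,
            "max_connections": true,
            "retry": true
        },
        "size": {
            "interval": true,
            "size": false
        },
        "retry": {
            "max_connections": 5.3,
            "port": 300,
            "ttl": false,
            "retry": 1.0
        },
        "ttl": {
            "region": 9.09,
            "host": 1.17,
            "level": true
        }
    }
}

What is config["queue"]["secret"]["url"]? "us-east-1"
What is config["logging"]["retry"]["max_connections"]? 5.3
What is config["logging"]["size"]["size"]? False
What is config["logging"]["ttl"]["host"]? 1.17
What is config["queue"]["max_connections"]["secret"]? 3000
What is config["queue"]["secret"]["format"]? 5.75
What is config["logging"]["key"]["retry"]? True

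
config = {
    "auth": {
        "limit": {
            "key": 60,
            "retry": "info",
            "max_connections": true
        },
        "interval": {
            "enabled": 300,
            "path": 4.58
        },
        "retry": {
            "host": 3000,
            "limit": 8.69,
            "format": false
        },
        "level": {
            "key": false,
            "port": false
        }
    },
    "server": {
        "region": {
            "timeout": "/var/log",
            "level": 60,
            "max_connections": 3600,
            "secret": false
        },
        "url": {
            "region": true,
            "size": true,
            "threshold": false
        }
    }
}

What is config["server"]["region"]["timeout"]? "/var/log"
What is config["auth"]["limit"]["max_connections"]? True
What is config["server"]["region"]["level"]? 60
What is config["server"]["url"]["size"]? True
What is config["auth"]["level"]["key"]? False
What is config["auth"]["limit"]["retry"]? "info"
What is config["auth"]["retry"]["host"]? 3000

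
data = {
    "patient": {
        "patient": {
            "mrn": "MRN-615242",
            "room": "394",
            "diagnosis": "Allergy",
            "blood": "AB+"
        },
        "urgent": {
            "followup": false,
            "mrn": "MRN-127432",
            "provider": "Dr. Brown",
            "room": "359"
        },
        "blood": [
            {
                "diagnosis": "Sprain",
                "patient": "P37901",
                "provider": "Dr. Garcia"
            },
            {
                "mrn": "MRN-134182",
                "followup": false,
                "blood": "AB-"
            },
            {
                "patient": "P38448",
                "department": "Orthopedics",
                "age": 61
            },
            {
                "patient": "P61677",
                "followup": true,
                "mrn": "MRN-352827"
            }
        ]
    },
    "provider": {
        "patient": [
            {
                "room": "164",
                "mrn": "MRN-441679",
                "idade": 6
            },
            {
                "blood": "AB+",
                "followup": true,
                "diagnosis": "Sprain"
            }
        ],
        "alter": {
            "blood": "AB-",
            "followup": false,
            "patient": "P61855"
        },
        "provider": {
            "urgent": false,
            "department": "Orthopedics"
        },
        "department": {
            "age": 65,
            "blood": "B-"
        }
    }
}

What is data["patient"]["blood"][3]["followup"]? True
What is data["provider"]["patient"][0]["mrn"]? "MRN-441679"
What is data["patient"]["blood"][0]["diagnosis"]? "Sprain"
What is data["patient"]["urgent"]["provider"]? "Dr. Brown"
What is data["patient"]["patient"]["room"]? "394"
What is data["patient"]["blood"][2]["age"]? 61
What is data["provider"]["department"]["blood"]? "B-"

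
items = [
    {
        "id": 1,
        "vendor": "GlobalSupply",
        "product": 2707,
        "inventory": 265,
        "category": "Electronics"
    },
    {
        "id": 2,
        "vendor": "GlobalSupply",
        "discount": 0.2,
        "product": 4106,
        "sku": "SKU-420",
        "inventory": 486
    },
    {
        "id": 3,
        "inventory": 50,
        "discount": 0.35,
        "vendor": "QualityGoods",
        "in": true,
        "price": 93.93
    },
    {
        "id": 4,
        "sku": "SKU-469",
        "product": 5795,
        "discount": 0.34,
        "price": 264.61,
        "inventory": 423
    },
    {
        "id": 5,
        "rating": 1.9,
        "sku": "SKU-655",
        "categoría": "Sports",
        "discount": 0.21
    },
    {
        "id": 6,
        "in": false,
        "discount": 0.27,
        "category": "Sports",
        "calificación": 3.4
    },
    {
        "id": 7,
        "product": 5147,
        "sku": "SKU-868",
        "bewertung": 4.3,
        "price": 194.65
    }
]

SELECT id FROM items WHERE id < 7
[1, 2, 3, 4, 5, 6]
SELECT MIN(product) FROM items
2707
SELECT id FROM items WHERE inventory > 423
[2]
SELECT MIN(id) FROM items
1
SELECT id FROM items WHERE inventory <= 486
[1, 2, 3, 4]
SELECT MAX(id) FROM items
7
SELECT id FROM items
[1, 2, 3, 4, 5, 6, 7]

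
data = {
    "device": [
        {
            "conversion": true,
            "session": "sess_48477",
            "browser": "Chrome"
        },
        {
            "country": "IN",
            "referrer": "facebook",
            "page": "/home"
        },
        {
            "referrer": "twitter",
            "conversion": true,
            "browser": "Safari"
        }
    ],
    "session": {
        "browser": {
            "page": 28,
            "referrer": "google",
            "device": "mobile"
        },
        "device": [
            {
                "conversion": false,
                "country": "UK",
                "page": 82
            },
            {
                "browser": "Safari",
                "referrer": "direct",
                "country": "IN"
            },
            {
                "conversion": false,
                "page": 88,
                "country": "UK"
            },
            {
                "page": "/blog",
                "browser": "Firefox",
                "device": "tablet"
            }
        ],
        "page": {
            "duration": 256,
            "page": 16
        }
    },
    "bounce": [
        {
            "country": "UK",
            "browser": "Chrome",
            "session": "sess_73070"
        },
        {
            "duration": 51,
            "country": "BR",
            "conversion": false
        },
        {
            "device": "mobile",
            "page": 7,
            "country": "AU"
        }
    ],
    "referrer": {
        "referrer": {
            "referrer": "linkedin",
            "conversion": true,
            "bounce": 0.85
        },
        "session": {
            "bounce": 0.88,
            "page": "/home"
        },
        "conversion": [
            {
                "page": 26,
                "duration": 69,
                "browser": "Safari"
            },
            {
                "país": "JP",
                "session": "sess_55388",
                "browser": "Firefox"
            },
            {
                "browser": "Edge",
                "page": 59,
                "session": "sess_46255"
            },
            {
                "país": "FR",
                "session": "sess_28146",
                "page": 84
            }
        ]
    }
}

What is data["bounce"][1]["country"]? "BR"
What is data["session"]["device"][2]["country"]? "UK"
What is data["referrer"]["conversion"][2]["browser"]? "Edge"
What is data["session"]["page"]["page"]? 16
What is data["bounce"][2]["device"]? "mobile"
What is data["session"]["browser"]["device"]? "mobile"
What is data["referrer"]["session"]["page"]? "/home"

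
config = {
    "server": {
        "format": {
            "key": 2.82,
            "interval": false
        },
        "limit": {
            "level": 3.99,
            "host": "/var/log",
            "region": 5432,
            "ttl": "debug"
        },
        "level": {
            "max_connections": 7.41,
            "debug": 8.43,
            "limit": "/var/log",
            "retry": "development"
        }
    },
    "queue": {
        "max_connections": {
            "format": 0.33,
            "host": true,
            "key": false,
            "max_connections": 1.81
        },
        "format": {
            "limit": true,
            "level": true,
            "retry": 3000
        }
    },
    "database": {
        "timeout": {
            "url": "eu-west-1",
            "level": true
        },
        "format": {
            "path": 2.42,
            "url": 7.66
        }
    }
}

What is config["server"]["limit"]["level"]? 3.99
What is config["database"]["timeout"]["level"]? True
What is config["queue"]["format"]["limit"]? True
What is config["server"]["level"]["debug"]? 8.43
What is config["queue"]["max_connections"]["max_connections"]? 1.81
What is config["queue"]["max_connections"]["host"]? True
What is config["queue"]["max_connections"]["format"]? 0.33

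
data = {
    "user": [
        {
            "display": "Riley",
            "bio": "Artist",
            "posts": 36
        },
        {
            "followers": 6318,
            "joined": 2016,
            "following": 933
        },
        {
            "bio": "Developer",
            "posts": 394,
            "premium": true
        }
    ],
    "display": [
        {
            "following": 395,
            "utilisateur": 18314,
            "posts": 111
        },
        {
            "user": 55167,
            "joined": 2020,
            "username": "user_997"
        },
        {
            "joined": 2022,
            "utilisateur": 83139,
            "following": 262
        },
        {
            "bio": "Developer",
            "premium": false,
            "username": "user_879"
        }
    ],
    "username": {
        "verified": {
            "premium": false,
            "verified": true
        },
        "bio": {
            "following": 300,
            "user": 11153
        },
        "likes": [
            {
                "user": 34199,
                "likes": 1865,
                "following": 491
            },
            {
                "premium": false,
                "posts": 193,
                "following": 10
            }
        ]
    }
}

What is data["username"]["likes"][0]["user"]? 34199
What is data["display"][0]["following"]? 395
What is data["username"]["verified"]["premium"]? False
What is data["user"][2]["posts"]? 394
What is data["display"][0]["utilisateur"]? 18314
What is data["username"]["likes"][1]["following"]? 10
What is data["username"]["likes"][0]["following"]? 491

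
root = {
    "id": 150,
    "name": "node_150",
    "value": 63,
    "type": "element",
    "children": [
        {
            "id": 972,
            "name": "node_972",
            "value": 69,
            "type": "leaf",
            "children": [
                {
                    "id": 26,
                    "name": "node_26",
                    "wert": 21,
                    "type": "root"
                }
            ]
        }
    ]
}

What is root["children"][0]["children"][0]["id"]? 26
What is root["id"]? 150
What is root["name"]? "node_150"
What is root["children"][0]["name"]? "node_972"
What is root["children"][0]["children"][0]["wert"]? 21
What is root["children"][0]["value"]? 69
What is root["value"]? 63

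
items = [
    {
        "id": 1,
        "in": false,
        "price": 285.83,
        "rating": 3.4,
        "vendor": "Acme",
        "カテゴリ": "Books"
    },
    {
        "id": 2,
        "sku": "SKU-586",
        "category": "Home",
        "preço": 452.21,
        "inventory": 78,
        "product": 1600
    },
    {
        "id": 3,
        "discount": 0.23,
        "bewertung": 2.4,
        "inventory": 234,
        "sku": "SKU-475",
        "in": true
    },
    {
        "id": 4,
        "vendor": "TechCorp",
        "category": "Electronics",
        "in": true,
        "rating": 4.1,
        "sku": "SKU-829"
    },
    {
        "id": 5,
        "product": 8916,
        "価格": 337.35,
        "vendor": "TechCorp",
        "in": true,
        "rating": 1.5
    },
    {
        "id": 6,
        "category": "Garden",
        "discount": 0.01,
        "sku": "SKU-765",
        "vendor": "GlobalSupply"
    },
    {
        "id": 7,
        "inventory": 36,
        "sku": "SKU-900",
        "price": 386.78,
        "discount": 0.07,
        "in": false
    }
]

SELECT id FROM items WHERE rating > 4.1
[]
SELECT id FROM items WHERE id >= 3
[3, 4, 5, 6, 7]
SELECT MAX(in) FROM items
True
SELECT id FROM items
[1, 2, 3, 4, 5, 6, 7]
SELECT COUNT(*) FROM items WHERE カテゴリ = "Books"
1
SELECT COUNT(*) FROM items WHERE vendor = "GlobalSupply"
1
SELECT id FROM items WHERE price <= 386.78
[1, 7]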